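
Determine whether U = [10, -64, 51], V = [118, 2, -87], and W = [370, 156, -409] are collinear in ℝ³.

Yes

UV = (108, 66, -138), UW = (360, 220, -460).
Each component of UW is 10/3 times the corresponding component of UV, so UW = 10/3·UV and the points are collinear.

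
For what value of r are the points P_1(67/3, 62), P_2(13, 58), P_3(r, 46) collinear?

Collinearity: (P_3 − P_1) must be parallel to (P_2 − P_1) = (-28/3, -4).
Cross-multiplying the components: (r − 67/3)·(-4) = (-16)·(-28/3).
Solving gives r = -15.

-15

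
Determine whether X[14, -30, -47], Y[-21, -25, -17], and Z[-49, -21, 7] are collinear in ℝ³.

Yes

XY = (-35, 5, 30), XZ = (-63, 9, 54).
XY × XZ = (0, 0, 0).
The cross product vanishes, so the three points are collinear.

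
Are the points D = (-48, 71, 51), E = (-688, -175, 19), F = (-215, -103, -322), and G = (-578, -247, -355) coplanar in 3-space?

The four points are coplanar iff the 3×3 determinant with rows DE, DF, DG is zero.
Rows: (-640, -246, -32), (-167, -174, -373), (-530, -318, -406).
Expanding along the first row: (-640)(-47970) − (-246)(-129888) + (-32)(-39114) = 0.
Zero determinant ⇒ coplanar.

Yes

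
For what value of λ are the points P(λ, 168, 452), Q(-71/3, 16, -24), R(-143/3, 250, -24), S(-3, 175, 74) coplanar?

The points are coplanar iff PQ · (PR × PS) = 0.
Expanding, this is linear in λ: (-22932)λ + (3218124) = 0.
So λ = 421/3.

421/3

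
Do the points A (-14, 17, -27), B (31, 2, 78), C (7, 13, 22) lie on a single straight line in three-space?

No

AB = (45, -15, 105), AC = (21, -4, 49).
Comparing components 2 and 3: (-15)(49) − (105)(-4) = -315 ≠ 0, so AB and AC are not parallel and the points are not collinear.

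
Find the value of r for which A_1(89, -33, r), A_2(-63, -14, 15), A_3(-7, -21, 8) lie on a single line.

-4

Direction A_2A_3 = (56, -7, -7). From the x-coordinate of A_1, the parameter along the line is τ = (89 − (-63))/56 = 19/7.
Then r = 15 + 19/7·(-7) = -4.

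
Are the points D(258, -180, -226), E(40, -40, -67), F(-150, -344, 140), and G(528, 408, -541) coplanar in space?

No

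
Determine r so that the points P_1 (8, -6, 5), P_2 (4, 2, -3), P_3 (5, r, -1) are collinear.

Direction P_1P_2 = (-4, 8, -8). From the x-coordinate of P_3, the parameter along the line is τ = (5 − 8)/(-4) = 3/4.
Then r = (-6) + 3/4·(8) = 0.

0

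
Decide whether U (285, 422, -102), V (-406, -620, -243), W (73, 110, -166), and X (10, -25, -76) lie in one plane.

A normal to the plane through U, V, W is n = UV × UW = (22696, -14332, -5312).
The plane has equation n·P = 962080. For X: n·X = 988972.
988972 ≠ 962080, so X is off the plane.

No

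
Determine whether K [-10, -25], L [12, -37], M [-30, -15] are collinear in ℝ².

No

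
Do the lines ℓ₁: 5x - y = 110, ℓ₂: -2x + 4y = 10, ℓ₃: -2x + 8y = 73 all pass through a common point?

Intersecting ℓ₁ and ℓ₂: solving the 2×2 system gives (x, y) = (25, 15).
Substitute into ℓ₃: (-2)(25) + (8)(15) = 70.
But ℓ₃ requires 73 ≠ 70, so the three lines have no common point.

No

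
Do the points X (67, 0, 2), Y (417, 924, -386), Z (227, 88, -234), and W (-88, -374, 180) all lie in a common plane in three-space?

The four points are coplanar iff the 3×3 determinant with rows XY, XZ, XW is zero.
Rows: (350, 924, -388), (160, 88, -236), (-155, -374, 178).
Expanding along the first row: (350)(-72600) − (924)(-8100) + (-388)(-46200) = 0.
Zero determinant ⇒ coplanar.

Yes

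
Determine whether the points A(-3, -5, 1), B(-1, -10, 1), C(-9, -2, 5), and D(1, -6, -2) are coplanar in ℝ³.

The four points are coplanar iff the 3×3 determinant with rows AB, AC, AD is zero.
Rows: (2, -5, 0), (-6, 3, 4), (4, -1, -3).
Expanding along the first row: (2)(-5) − (-5)(2) + (0)(-6) = 0.
Zero determinant ⇒ coplanar.

Yes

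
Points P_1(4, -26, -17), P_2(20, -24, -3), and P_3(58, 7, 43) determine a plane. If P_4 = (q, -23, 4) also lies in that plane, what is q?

28

A normal to the plane is n = P_1P_2 × P_1P_3 = (-342, -204, 420).
P_4 lies in the plane iff n · P_1P_4 = 0.
This gives (-342)q + (9576) = 0, so q = 28.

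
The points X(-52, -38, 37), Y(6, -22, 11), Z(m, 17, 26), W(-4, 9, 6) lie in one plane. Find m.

Normal to plane XYW: n = (726, 550, 1958); plane equation n·P = 13794.
Requiring n·Z = 13794: (726)m + (60258) = 13794.
So m = -64.

-64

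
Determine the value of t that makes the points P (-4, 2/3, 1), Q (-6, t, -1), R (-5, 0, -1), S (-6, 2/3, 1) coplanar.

0

Coplanarity ⇔ det[PQ; PR; PS] = 0.
Expanding, this is linear in t: (4)t + (0) = 0.
So t = 0.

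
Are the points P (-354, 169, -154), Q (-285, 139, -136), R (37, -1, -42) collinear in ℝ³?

No

PQ = (69, -30, 18), PR = (391, -170, 112).
PQ × PR = (-300, -690, 0).
The cross product is nonzero, so the points do not lie on one line.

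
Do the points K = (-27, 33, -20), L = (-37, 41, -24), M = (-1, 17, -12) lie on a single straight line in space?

KL = (-10, 8, -4), KM = (26, -16, 8).
Comparing components 3 and 1: (-4)(26) − (-10)(8) = -24 ≠ 0, so KL and KM are not parallel and the points are not collinear.

No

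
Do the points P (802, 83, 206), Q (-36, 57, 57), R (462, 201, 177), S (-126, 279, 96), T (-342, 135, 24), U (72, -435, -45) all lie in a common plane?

The plane through P, Q, R has normal n = PQ × PR = (18336, 26358, -107724) and equation n·X = -5297958.
Checking the remaining points: n·S = -5297958, n·T = -5297958, n·U = -5297958.
All equal -5297958, so all 6 points lie in one plane.

Yes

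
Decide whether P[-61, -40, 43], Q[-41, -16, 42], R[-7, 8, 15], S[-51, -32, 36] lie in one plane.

The four points are coplanar iff the 3×3 determinant with rows PQ, PR, PS is zero.
Rows: (20, 24, -1), (54, 48, -28), (10, 8, -7).
Expanding along the first row: (20)(-112) − (24)(-98) + (-1)(-48) = 160.
Nonzero ⇒ not coplanar.

No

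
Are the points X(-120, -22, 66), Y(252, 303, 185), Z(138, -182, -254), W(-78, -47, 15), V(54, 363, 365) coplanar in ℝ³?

The plane through X, Y, Z has normal n = XY × XZ = (-84960, 149742, -143370) and equation n·P = -2561544.
Checking the remaining points: n·W = -2561544, n·V = -2561544.
All equal -2561544, so all 5 points lie in one plane.

Yes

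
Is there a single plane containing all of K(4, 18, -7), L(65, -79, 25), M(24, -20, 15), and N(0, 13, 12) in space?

The four points are coplanar iff the 3×3 determinant with rows KL, KM, KN is zero.
Rows: (61, -97, 32), (20, -38, 22), (-4, -5, 19).
Expanding along the first row: (61)(-612) − (-97)(468) + (32)(-252) = 0.
Zero determinant ⇒ coplanar.

Yes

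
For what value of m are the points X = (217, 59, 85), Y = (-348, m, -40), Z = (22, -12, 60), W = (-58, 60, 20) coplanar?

Normal to plane XZW: n = (4640, -5800, -19720); plane equation n·P = -1011520.
Requiring n·Y = -1011520: (-5800)m + (-825920) = -1011520.
So m = 32.

32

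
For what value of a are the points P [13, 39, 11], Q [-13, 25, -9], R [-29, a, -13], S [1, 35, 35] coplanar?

17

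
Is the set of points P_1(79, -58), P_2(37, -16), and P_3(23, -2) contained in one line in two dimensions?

Yes

P_1P_2 = (-42, 42), P_1P_3 = (-56, 56).
det[P_1P_2; P_1P_3] = (-42)(56) − (42)(-56) = 0.
The determinant is zero, so the points are collinear.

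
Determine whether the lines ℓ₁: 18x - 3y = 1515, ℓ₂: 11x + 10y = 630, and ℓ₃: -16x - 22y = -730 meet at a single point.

Yes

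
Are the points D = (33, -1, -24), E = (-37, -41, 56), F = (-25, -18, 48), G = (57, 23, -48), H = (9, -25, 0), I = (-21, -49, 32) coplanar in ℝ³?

The plane through D, E, F has normal n = DE × DF = (-1520, 400, -1130) and equation n·P = -23440.
Checking the remaining points: n·G = -23200, n·H = -23680, n·I = -23840.
Since n·G = -23200 ≠ -23440, G is off the plane and the points are not all coplanar.

No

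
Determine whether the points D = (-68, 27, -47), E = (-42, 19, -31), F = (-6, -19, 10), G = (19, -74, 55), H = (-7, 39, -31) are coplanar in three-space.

The plane through D, E, F has normal n = DE × DF = (280, -490, -700) and equation n·P = 630.
Checking the remaining points: n·G = 3080, n·H = 630.
Since n·G = 3080 ≠ 630, G is off the plane and the points are not all coplanar.

No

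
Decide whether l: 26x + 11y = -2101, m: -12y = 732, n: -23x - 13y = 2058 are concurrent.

Yes

Intersecting l and m: solving the 2×2 system gives (x, y) = (-55, -61).
Substitute into n: (-23)(-55) + (-13)(-61) = 2058.
This equals 2058, so (-55, -61) lies on all three lines and they are concurrent.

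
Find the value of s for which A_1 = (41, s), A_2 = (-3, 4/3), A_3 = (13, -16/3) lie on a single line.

The three points are collinear iff det[A_1A_2; A_1A_3] = 0.
This determinant is linear in s: (16)s + (272) = 0, so s = -17.

-17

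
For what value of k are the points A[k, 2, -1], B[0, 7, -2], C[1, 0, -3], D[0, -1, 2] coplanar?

1/3

The points are coplanar iff AB · (AC × AD) = 0.
Expanding, this is linear in k: (36)k + (-12) = 0.
So k = 1/3.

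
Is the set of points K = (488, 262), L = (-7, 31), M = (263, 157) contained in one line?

Yes

KL = (-495, -231), KM = (-225, -105).
Twice the signed area of △KLM is (-495)(-105) − (-231)(-225) = 0.
The triangle is degenerate (zero area), so the points are collinear.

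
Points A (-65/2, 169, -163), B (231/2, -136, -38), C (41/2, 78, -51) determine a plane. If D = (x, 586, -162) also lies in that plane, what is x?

Coplanarity requires AB · (AC × AD) = 0.
AB = (148, -305, 125), AC = (53, -91, 112); the triple product is linear in x with coefficient -22785 and constant term -9774765/2.
Setting it to zero: x = -429/2.

-429/2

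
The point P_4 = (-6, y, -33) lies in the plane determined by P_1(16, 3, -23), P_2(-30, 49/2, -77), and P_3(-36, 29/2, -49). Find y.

A normal to the plane is n = P_1P_2 × P_1P_3 = (62, 1612, 589).
P_4 lies in the plane iff n · P_1P_4 = 0.
This gives (1612)y + (-12090) = 0, so y = 15/2.

15/2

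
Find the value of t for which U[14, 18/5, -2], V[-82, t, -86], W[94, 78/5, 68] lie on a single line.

Collinearity requires UV × UW = 0; each component is linear in t.
The x-component gives (70)t + (756) = 0, so t = -54/5.
The remaining components then also vanish.

-54/5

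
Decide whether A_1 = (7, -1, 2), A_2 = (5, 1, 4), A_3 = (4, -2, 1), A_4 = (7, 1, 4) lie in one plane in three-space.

A normal to the plane through A_1, A_2, A_3 is n = A_1A_2 × A_1A_3 = (0, -8, 8).
The plane has equation n·P = 24. For A_4: n·A_4 = 24.
Equal, so A_4 lies in the plane and all four are coplanar.

Yes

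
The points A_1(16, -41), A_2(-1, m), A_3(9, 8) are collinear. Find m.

Collinearity: (A_2 − A_1) must be parallel to (A_3 − A_1) = (-7, 49).
Cross-multiplying the components: (m − (-41))·(-7) = (-17)·(49).
Solving gives m = 78.

78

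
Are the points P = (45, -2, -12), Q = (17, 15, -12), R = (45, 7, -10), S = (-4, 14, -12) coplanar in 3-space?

With P as base: PQ = (-28, 17, 0), PR = (0, 9, 2), PS = (-49, 16, 0).
PR × PS = (-32, -98, 441).
PQ · (PR × PS) = -770.
Since -770 ≠ 0, the four points are not coplanar.

No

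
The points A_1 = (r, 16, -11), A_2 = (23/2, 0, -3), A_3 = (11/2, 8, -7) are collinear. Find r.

-1/2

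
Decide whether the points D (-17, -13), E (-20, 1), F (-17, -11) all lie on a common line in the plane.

No

DE = (-3, 14), DF = (0, 2).
Twice the signed area of △DEF is (-3)(2) − (14)(0) = -6.
The area is nonzero, so the three points are not collinear.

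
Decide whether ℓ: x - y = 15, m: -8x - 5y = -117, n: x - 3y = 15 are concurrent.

No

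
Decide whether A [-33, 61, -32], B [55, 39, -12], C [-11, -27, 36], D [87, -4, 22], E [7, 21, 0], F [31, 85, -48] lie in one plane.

The plane through A, B, C has normal n = AB × AC = (264, -5544, -7260) and equation n·P = -114576.
Checking the remaining points: n·D = -114576, n·E = -114576, n·F = -114576.
All equal -114576, so all 6 points lie in one plane.

Yes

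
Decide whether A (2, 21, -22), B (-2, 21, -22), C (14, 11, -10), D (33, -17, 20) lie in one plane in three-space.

No

The four points are coplanar iff the 3×3 determinant with rows AB, AC, AD is zero.
Rows: (-4, 0, 0), (12, -10, 12), (31, -38, 42).
Expanding along the first row: (-4)(36) − (0)(132) + (0)(-146) = -144.
Nonzero ⇒ not coplanar.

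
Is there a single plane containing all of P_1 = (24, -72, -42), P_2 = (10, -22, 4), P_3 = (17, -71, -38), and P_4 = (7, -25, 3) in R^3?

Yes

With P_1 as base: P_1P_2 = (-14, 50, 46), P_1P_3 = (-7, 1, 4), P_1P_4 = (-17, 47, 45).
P_1P_3 × P_1P_4 = (-143, 247, -312).
P_1P_2 · (P_1P_3 × P_1P_4) = 0.
The scalar triple product vanishes, so the four points are coplanar.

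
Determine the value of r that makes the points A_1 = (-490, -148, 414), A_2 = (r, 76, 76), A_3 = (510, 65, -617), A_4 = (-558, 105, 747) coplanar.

Coplanarity ⇔ det[A_1A_2; A_1A_3; A_1A_4] = 0.
Expanding, this is linear in r: (331772)r + (13270880) = 0.
So r = -40.

-40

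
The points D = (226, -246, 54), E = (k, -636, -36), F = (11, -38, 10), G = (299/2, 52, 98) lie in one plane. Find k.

256

Normal to plane DFG: n = (22264, 12826, -48158); plane equation n·P = -724064.
Requiring n·E = -724064: (22264)k + (-6423648) = -724064.
So k = 256.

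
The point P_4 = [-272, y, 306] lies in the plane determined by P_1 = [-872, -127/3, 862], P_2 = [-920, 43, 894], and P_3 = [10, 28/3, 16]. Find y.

Coplanarity requires P_1P_2 · (P_1P_3 × P_1P_4) = 0.
P_1P_2 = (-48, 256/3, 32), P_1P_3 = (882, 155/3, -846); the triple product is linear in y with coefficient -12384 and constant term -1605792.
Setting it to zero: y = -389/3.

-389/3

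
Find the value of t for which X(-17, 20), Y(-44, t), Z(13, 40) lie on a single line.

The three points are collinear iff det[XY; XZ] = 0.
This determinant is linear in t: (-30)t + (60) = 0, so t = 2.

2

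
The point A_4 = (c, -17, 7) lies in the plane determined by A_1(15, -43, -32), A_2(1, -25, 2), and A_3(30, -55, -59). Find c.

8

The plane through A_1, A_2, A_3 has equation −78x + 132y − 102z = -3582.
Substituting A_4: (-78)c + (-2958) = -3582, so c = 8.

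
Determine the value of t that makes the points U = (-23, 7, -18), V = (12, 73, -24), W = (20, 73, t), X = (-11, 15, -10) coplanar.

The points are coplanar iff UV · (UW × UX) = 0.
Expanding, this is linear in t: (512)t + (7680) = 0.
So t = -15.

-15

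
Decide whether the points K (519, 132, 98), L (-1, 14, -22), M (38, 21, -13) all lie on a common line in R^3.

No

KL = (-520, -118, -120), KM = (-481, -111, -111).
Comparing components 2 and 3: (-118)(-111) − (-120)(-111) = -222 ≠ 0, so KL and KM are not parallel and the points are not collinear.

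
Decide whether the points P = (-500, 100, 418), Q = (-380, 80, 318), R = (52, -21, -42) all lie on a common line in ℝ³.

No

PQ = (120, -20, -100), PR = (552, -121, -460).
PQ × PR = (-2900, 0, -3480).
The cross product is nonzero, so the points do not lie on one line.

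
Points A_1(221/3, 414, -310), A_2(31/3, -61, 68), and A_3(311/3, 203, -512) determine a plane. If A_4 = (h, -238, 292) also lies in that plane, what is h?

The plane through A_1, A_2, A_3 has equation 175708x − (4360/3)y + (82840/3)z = 11346028/3.
Substituting A_4: (175708)h + (25226960/3) = 11346028/3, so h = -79/3.

-79/3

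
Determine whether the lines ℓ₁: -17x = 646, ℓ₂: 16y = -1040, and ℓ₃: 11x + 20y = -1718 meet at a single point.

Yes

Lines aᵢx + bᵢy = cᵢ with pairwise distinct directions are concurrent exactly when det[aᵢ bᵢ cᵢ] = 0.
Here the determinant is 0.
It vanishes, so the lines are concurrent at (-38, -65).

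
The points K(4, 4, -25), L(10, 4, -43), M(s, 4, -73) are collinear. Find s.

Direction KL = (6, 0, -18). From the z-coordinate of M, the parameter along the line is τ = (-73 − (-25))/(-18) = 8/3.
Then s = 4 + 8/3·(6) = 20.

20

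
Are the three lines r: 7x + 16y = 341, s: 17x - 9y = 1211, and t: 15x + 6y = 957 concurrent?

Yes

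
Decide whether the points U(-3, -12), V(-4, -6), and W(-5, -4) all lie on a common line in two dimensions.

UV = (-1, 6), UW = (-2, 8).
det[UV; UW] = (-1)(8) − (6)(-2) = 4.
The determinant is nonzero, so they are not collinear.

No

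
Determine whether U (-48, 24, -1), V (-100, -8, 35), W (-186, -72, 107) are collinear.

No

UV = (-52, -32, 36), UW = (-138, -96, 108).
Comparing components 3 and 1: (36)(-138) − (-52)(108) = 648 ≠ 0, so UV and UW are not parallel and the points are not collinear.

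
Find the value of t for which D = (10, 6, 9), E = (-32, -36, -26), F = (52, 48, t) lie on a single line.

44

Direction DE = (-42, -42, -35). From the x-coordinate of F, the parameter along the line is τ = (52 − 10)/(-42) = -1.
Then t = 9 + (-1)·(-35) = 44.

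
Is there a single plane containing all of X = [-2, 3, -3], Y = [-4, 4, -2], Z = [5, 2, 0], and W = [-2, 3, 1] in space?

The four points are coplanar iff the 3×3 determinant with rows XY, XZ, XW is zero.
Rows: (-2, 1, 1), (7, -1, 3), (0, 0, 4).
Expanding along the first row: (-2)(-4) − (1)(28) + (1)(0) = -20.
Nonzero ⇒ not coplanar.

No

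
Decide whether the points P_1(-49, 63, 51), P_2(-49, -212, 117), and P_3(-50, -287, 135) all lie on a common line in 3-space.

P_1P_2 = (0, -275, 66), P_1P_3 = (-1, -350, 84).
P_1P_2 × P_1P_3 = (0, -66, -275).
The cross product is nonzero, so the points do not lie on one line.

No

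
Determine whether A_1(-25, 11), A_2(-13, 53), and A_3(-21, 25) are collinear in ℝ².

Yes

A_1A_2 = (12, 42), A_1A_3 = (4, 14).
Twice the signed area of △A_1A_2A_3 is (12)(14) − (42)(4) = 0.
The triangle is degenerate (zero area), so the points are collinear.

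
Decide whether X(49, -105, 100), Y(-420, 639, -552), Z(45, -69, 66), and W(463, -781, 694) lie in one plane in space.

Yes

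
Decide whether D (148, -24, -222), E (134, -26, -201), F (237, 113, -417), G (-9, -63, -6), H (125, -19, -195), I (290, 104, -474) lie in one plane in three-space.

The plane through D, E, F has normal n = DE × DF = (-2487, -861, -1740) and equation n·P = 38868.
Checking the remaining points: n·G = 87066, n·H = 44784, n·I = 13986.
Since n·G = 87066 ≠ 38868, G is off the plane and the points are not all coplanar.

No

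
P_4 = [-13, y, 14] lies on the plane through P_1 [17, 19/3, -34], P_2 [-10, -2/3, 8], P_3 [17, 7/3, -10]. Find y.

The plane through P_1, P_2, P_3 has equation 648y + 108z = 432.
Substituting P_4: (648)y + (1512) = 432, so y = -5/3.

-5/3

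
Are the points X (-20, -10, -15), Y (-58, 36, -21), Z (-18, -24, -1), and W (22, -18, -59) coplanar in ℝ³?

A normal to the plane through X, Y, Z is n = XY × XZ = (560, 520, 440).
The plane has equation n·P = -23000. For W: n·W = -23000.
Equal, so W lies in the plane and all four are coplanar.

Yes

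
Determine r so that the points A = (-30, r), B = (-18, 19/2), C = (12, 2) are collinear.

25/2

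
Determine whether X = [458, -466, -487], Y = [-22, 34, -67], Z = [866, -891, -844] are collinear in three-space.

Yes

XY = (-480, 500, 420), XZ = (408, -425, -357).
Each component of XZ is -17/20 times the corresponding component of XY, so XZ = -17/20·XY and the points are collinear.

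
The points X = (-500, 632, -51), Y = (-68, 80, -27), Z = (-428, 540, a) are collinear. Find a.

-47

Direction XY = (432, -552, 24). From the x-coordinate of Z, the parameter along the line is τ = (-428 − (-500))/432 = 1/6.
Then a = (-51) + 1/6·(24) = -47.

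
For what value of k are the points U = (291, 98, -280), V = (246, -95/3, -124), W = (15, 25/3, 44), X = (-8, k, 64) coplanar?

26/3

The points are coplanar iff UV · (UW × UX) = 0.
Expanding, this is linear in k: (-28476)k + (246792) = 0.
So k = 26/3.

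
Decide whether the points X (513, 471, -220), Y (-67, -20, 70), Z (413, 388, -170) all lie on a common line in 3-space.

No

XY = (-580, -491, 290), XZ = (-100, -83, 50).
XY × XZ = (-480, 0, -960).
The cross product is nonzero, so the points do not lie on one line.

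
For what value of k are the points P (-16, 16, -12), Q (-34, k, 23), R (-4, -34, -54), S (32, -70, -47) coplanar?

Normal to plane PRS: n = (-1862, -1596, 1368); plane equation n·X = -12160.
Requiring n·Q = -12160: (-1596)k + (94772) = -12160.
So k = 67.

67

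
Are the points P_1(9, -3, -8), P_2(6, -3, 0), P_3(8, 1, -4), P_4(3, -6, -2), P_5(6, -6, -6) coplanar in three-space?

No

The plane through P_1, P_2, P_3 has normal n = P_1P_2 × P_1P_3 = (-32, 4, -12) and equation n·P = -204.
Checking the remaining points: n·P_4 = -96, n·P_5 = -144.
Since n·P_4 = -96 ≠ -204, P_4 is off the plane and the points are not all coplanar.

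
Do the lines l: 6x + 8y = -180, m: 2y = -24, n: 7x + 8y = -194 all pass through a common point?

Yes

The three lines meet at one point iff the augmented coefficient matrix [aᵢ bᵢ cᵢ] has rank < 3, i.e. its determinant vanishes.
Here the determinant is 0.
It vanishes, so the lines are concurrent at (-14, -12).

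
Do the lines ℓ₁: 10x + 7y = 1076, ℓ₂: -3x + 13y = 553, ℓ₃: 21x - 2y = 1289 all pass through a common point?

No

Intersecting ℓ₁ and ℓ₂: solving the 2×2 system gives (x, y) = (67, 58).
Substitute into ℓ₃: (21)(67) + (-2)(58) = 1291.
But ℓ₃ requires 1289 ≠ 1291, so the three lines have no common point.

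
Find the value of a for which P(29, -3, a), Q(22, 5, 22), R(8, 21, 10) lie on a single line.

28

Collinearity requires PQ × PR = 0; each component is linear in a.
The x-component gives (16)a + (-448) = 0, so a = 28.
The remaining components then also vanish.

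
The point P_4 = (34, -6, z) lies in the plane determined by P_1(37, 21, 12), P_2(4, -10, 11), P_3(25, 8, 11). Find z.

3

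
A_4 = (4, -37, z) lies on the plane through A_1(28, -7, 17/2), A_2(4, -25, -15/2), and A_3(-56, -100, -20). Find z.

7/2

Coplanarity requires A_1A_2 · (A_1A_3 × A_1A_4) = 0.
A_1A_2 = (-24, -18, -16), A_1A_3 = (-84, -93, -57/2); the triple product is linear in z with coefficient 720 and constant term -2520.
Setting it to zero: z = 7/2.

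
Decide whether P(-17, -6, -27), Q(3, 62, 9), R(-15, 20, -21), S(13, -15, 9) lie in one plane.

No

With P as base: PQ = (20, 68, 36), PR = (2, 26, 6), PS = (30, -9, 36).
PR × PS = (990, 108, -798).
PQ · (PR × PS) = -1584.
Since -1584 ≠ 0, the four points are not coplanar.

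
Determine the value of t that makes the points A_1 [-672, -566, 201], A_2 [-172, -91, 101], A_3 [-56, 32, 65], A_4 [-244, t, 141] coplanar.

Coplanarity ⇔ det[A_1A_2; A_1A_3; A_1A_4] = 0.
Expanding, this is linear in t: (6400)t + (1184000) = 0.
So t = -185.

-185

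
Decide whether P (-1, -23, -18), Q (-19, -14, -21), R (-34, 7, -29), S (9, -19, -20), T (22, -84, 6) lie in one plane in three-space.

The plane through P, Q, R has normal n = PQ × PR = (-9, -99, -243) and equation n·X = 6660.
Checking the remaining points: n·S = 6660, n·T = 6660.
All equal 6660, so all 5 points lie in one plane.

Yes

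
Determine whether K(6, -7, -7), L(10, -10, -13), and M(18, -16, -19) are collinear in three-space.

No

KL = (4, -3, -6), KM = (12, -9, -12).
KL × KM = (-18, -24, 0).
The cross product is nonzero, so the points do not lie on one line.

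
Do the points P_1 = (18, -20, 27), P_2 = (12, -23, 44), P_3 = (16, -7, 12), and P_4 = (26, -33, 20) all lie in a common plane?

No

A normal to the plane through P_1, P_2, P_3 is n = P_1P_2 × P_1P_3 = (-176, -124, -84).
The plane has equation n·P = -2956. For P_4: n·P_4 = -2164.
-2164 ≠ -2956, so P_4 is off the plane.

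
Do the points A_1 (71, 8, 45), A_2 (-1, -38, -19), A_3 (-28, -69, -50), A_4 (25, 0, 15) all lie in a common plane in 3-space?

Yes

With A_1 as base: A_1A_2 = (-72, -46, -64), A_1A_3 = (-99, -77, -95), A_1A_4 = (-46, -8, -30).
A_1A_3 × A_1A_4 = (1550, 1400, -2750).
A_1A_2 · (A_1A_3 × A_1A_4) = 0.
The scalar triple product vanishes, so the four points are coplanar.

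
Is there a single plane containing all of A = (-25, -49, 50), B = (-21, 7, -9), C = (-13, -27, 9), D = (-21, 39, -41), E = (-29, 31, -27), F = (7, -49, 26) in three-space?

No

The plane through A, B, C has normal n = AB × AC = (-998, -544, -584) and equation n·P = 22406.
Checking the remaining points: n·D = 23686, n·E = 27846, n·F = 4486.
Since n·D = 23686 ≠ 22406, D is off the plane and the points are not all coplanar.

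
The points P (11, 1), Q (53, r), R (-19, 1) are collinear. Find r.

1

The three points are collinear iff det[PQ; PR] = 0.
This determinant is linear in r: (30)r + (-30) = 0, so r = 1.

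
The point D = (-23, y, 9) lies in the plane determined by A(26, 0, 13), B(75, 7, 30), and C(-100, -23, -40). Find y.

The plane through A, B, C has equation 20x + 455y − 245z = -2665.
Substituting D: (455)y + (-2665) = -2665, so y = 0.

0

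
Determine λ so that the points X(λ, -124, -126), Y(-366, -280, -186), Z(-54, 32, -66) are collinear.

-210

Direction YZ = (312, 312, 120). From the y-coordinate of X, the parameter along the line is τ = (-124 − (-280))/312 = 1/2.
Then λ = (-366) + 1/2·(312) = -210.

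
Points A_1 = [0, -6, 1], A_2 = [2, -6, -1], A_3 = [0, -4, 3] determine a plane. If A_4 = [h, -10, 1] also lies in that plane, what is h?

-4

A normal to the plane is n = A_1A_2 × A_1A_3 = (4, -4, 4).
A_4 lies in the plane iff n · A_1A_4 = 0.
This gives (4)h + (16) = 0, so h = -4.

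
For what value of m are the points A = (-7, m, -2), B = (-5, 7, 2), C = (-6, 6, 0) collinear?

5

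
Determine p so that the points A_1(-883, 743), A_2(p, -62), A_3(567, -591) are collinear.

-8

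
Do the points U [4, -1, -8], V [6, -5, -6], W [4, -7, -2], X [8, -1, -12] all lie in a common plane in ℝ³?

Yes

A normal to the plane through U, V, W is n = UV × UW = (-12, -12, -12).
The plane has equation n·P = 60. For X: n·X = 60.
Equal, so X lies in the plane and all four are coplanar.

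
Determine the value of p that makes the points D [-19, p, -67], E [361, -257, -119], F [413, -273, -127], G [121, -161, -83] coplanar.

15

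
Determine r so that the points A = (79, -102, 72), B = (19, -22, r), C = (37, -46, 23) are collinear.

Collinearity requires AB × AC = 0; each component is linear in r.
The x-component gives (-56)r + (112) = 0, so r = 2.
The remaining components then also vanish.

2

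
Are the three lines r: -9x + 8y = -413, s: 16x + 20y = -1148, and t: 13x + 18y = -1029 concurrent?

Yes

Intersecting r and s: solving the 2×2 system gives (x, y) = (-3, -55).
Substitute into t: (13)(-3) + (18)(-55) = -1029.
This equals -1029, so (-3, -55) lies on all three lines and they are concurrent.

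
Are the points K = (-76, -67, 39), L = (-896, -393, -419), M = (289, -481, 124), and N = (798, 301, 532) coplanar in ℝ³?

No

A normal to the plane through K, L, M is n = KL × KM = (-217322, -97470, 458470).
The plane has equation n·P = 40927292. For N: n·N = 41144614.
41144614 ≠ 40927292, so N is off the plane.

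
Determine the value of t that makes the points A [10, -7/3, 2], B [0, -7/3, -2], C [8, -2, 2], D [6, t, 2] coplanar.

-5/3

Normal to plane ABC: n = (4/3, 8, -10/3); plane equation n·P = -12.
Requiring n·D = -12: (8)t + (4/3) = -12.
So t = -5/3.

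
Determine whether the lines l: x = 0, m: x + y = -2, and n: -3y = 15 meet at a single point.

The three lines meet at one point iff the augmented coefficient matrix [aᵢ bᵢ cᵢ] has rank < 3, i.e. its determinant vanishes.
Here the determinant is 9.
Nonzero, so no common point exists.

No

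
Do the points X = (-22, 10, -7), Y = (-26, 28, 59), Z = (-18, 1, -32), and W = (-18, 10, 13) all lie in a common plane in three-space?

No

The four points are coplanar iff the 3×3 determinant with rows XY, XZ, XW is zero.
Rows: (-4, 18, 66), (4, -9, -25), (4, 0, 20).
Expanding along the first row: (-4)(-180) − (18)(180) + (66)(36) = -144.
Nonzero ⇒ not coplanar.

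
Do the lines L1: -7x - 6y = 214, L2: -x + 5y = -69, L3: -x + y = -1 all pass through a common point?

Intersecting L1 and L2: solving the 2×2 system gives (x, y) = (-16, -17).
Substitute into L3: (-1)(-16) + (1)(-17) = -1.
This equals -1, so (-16, -17) lies on all three lines and they are concurrent.

Yes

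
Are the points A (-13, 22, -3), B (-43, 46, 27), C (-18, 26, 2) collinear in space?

Yes

AB = (-30, 24, 30), AC = (-5, 4, 5).
AB × AC = (0, 0, 0).
The cross product vanishes, so the three points are collinear.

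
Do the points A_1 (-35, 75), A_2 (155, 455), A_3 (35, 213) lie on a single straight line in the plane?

No

A_1A_2 = (190, 380), A_1A_3 = (70, 138).
Twice the signed area of △A_1A_2A_3 is (190)(138) − (380)(70) = -380.
The area is nonzero, so the three points are not collinear.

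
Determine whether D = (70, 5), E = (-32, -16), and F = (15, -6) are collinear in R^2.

DE = (-102, -21), DF = (-55, -11).
det[DE; DF] = (-102)(-11) − (-21)(-55) = -33.
The determinant is nonzero, so they are not collinear.

No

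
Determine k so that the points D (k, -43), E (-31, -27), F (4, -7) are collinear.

-59

The three points are collinear iff det[DE; DF] = 0.
This determinant is linear in k: (-20)k + (-1180) = 0, so k = -59.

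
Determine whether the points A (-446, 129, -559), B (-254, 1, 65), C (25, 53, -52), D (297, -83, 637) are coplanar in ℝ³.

Yes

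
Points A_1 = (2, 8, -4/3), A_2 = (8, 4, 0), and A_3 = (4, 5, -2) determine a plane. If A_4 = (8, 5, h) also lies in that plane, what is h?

2/3

Coplanarity requires A_1A_2 · (A_1A_3 × A_1A_4) = 0.
A_1A_2 = (6, -4, 4/3), A_1A_3 = (2, -3, -2/3); the triple product is linear in h with coefficient -10 and constant term 20/3.
Setting it to zero: h = 2/3.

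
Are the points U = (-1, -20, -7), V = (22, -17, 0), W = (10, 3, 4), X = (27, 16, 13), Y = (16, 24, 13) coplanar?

Yes

The plane through U, V, W has normal n = UV × UW = (-128, -176, 496) and equation n·P = 176.
Checking the remaining points: n·X = 176, n·Y = 176.
All equal 176, so all 5 points lie in one plane.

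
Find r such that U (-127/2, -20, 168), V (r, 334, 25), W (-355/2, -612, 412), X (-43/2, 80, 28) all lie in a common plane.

Normal to plane UWX: n = (58480, -5712, 13464); plane equation n·P = -1337288.
Requiring n·V = -1337288: (58480)r + (-1571208) = -1337288.
So r = 4.

4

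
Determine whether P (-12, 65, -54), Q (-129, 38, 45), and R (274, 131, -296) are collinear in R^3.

Yes

PQ = (-117, -27, 99), PR = (286, 66, -242).
PQ × PR = (0, 0, 0).
The cross product vanishes, so the three points are collinear.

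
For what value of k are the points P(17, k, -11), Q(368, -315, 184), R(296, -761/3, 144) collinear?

-16

Collinearity requires PQ × PR = 0; each component is linear in k.
The x-component gives (40)k + (640) = 0, so k = -16.
The remaining components then also vanish.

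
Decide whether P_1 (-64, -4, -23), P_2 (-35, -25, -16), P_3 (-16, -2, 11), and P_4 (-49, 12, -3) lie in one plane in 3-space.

Yes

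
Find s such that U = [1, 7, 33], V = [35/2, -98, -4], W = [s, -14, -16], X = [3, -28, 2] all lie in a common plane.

Coplanarity ⇔ det[UV; UW; UX] = 0.
Expanding, this is linear in s: (-1960)s + (-6860) = 0.
So s = -7/2.

-7/2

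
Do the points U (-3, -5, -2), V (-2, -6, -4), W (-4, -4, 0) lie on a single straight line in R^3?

Yes

UV = (1, -1, -2), UW = (-1, 1, 2).
UV × UW = (0, 0, 0).
The cross product vanishes, so the three points are collinear.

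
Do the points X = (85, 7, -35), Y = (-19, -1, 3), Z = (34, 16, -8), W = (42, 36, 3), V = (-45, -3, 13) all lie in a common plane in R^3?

The plane through X, Y, Z has normal n = XY × XZ = (-558, 870, -1344) and equation n·P = 5700.
Checking the remaining points: n·W = 3852, n·V = 5028.
Since n·W = 3852 ≠ 5700, W is off the plane and the points are not all coplanar.

No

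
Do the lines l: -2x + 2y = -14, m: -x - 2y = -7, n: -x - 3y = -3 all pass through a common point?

Intersecting l and m: solving the 2×2 system gives (x, y) = (7, 0).
Substitute into n: (-1)(7) + (-3)(0) = -7.
But n requires -3 ≠ -7, so the three lines have no common point.

No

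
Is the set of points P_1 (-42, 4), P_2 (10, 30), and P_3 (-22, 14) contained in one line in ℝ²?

Yes

P_1P_2 = (52, 26), P_1P_3 = (20, 10).
Twice the signed area of △P_1P_2P_3 is (52)(10) − (26)(20) = 0.
The triangle is degenerate (zero area), so the points are collinear.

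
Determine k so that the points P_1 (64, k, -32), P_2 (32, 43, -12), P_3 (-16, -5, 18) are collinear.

75

Direction P_2P_3 = (-48, -48, 30). From the x-coordinate of P_1, the parameter along the line is τ = (64 − 32)/(-48) = -2/3.
Then k = 43 + (-2/3)·(-48) = 75.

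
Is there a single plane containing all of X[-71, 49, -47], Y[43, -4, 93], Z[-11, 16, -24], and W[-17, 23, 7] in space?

A normal to the plane through X, Y, Z is n = XY × XZ = (3401, 5778, -582).
The plane has equation n·P = 69005. For W: n·W = 71003.
71003 ≠ 69005, so W is off the plane.

No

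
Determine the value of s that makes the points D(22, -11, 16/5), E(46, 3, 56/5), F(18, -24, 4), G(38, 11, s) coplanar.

The points are coplanar iff DE · (DF × DG) = 0.
Expanding, this is linear in s: (-256)s + (1536) = 0.
So s = 6.

6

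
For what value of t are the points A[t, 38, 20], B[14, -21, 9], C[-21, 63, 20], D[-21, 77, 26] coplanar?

Coplanarity ⇔ det[AB; AC; AD] = 0.
Expanding, this is linear in t: (-350)t + (-2100) = 0.
So t = -6.

-6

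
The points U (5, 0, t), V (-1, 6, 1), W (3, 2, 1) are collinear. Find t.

1

Collinearity requires UV × UW = 0; each component is linear in t.
The x-component gives (-4)t + (4) = 0, so t = 1.
The remaining components then also vanish.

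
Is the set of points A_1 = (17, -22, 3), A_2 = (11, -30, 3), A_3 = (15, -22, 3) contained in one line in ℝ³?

No

A_1A_2 = (-6, -8, 0), A_1A_3 = (-2, 0, 0).
A_1A_2 × A_1A_3 = (0, 0, -16).
The cross product is nonzero, so the points do not lie on one line.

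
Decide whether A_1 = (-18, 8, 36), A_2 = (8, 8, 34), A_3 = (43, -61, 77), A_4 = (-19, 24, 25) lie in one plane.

With A_1 as base: A_1A_2 = (26, 0, -2), A_1A_3 = (61, -69, 41), A_1A_4 = (-1, 16, -11).
A_1A_3 × A_1A_4 = (103, 630, 907).
A_1A_2 · (A_1A_3 × A_1A_4) = 864.
Since 864 ≠ 0, the four points are not coplanar.

No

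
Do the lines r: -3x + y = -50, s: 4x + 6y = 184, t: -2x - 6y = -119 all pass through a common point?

No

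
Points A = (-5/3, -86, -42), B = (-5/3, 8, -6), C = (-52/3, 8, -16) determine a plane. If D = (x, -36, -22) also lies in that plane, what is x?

-1/3

A normal to the plane is n = AB × AC = (-940, -564, 4418/3).
D lies in the plane iff n · AD = 0.
This gives (-940)x + (-940/3) = 0, so x = -1/3.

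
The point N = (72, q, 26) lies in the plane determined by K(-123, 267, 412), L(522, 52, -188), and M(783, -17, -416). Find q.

A normal to the plane is n = KL × KM = (7620, -9540, 11610).
N lies in the plane iff n · KN = 0.
This gives (-9540)q + (-448380) = 0, so q = -47.

-47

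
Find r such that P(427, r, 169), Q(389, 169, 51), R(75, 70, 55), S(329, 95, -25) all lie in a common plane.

The points are coplanar iff PQ · (PR × PS) = 0.
Expanding, this is linear in r: (24104)r + (-6411664) = 0.
So r = 266.

266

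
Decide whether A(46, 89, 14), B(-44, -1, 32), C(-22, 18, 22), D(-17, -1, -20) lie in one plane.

A normal to the plane through A, B, C is n = AB × AC = (558, -504, 270).
The plane has equation n·P = -15408. For D: n·D = -14382.
-14382 ≠ -15408, so D is off the plane.

No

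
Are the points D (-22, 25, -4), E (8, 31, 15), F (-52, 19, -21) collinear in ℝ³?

DE = (30, 6, 19), DF = (-30, -6, -17).
DE × DF = (12, -60, 0).
The cross product is nonzero, so the points do not lie on one line.

No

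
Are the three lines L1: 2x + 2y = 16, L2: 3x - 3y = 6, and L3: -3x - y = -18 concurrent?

Yes

Lines aᵢx + bᵢy = cᵢ with pairwise distinct directions are concurrent exactly when det[aᵢ bᵢ cᵢ] = 0.
Here the determinant is 0.
It vanishes, so the lines are concurrent at (5, 3).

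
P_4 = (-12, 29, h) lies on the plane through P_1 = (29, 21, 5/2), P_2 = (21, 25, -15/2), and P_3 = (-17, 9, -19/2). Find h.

A normal to the plane is n = P_1P_2 × P_1P_3 = (-168, 364, 280).
P_4 lies in the plane iff n · P_1P_4 = 0.
This gives (280)h + (9100) = 0, so h = -65/2.

-65/2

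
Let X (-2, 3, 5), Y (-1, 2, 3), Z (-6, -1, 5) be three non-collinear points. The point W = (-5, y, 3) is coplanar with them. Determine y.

The plane through X, Y, Z has equation −8x + 8y − 8z = 0.
Substituting W: (8)y + (16) = 0, so y = -2.

-2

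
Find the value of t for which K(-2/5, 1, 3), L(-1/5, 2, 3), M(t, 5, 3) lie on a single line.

2/5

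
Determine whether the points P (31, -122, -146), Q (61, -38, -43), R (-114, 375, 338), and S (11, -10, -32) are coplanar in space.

With P as base: PQ = (30, 84, 103), PR = (-145, 497, 484), PS = (-20, 112, 114).
PR × PS = (2450, 6850, -6300).
PQ · (PR × PS) = 0.
The scalar triple product vanishes, so the four points are coplanar.

Yes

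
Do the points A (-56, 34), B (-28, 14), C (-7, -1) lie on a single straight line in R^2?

Yes

AB = (28, -20), AC = (49, -35).
Checking proportionality: AC = 7/4·AB, so the vectors are parallel and the points are collinear.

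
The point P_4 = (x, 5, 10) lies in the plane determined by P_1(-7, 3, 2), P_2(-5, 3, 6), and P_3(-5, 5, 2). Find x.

-1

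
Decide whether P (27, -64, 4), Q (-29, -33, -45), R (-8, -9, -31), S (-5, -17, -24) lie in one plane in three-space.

No

The four points are coplanar iff the 3×3 determinant with rows PQ, PR, PS is zero.
Rows: (-56, 31, -49), (-35, 55, -35), (-32, 47, -28).
Expanding along the first row: (-56)(105) − (31)(-140) + (-49)(115) = -7175.
Nonzero ⇒ not coplanar.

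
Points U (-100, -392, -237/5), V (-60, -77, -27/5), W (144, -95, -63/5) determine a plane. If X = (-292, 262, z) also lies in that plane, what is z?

231/5

Coplanarity requires UV · (UW × UX) = 0.
UV = (40, 315, 42), UW = (244, 297, 174/5); the triple product is linear in z with coefficient -64980 and constant term 3002076.
Setting it to zero: z = 231/5.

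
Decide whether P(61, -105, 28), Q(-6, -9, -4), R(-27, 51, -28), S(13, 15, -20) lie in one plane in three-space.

A normal to the plane through P, Q, R is n = PQ × PR = (-384, -936, -2004).
The plane has equation n·X = 18744. For S: n·S = 21048.
21048 ≠ 18744, so S is off the plane.

No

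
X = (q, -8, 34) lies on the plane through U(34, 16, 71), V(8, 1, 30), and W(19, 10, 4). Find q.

-5

Coplanarity requires UV · (UW × UX) = 0.
UV = (-26, -15, -41), UW = (-15, -6, -67); the triple product is linear in q with coefficient 759 and constant term 3795.
Setting it to zero: q = -5.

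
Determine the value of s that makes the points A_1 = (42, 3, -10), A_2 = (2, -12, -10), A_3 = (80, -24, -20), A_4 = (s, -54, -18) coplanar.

-22

Normal to plane A_1A_2A_3: n = (150, -400, 1650); plane equation n·P = -11400.
Requiring n·A_4 = -11400: (150)s + (-8100) = -11400.
So s = -22.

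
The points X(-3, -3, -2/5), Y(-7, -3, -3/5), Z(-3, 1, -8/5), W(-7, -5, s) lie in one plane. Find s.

Coplanarity ⇔ det[XY; XZ; XW] = 0.
Expanding, this is linear in s: (-16)s + (0) = 0.
So s = 0.

0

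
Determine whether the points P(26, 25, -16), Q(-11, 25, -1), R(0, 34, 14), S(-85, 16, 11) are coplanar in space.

No

The four points are coplanar iff the 3×3 determinant with rows PQ, PR, PS is zero.
Rows: (-37, 0, 15), (-26, 9, 30), (-111, -9, 27).
Expanding along the first row: (-37)(513) − (0)(2628) + (15)(1233) = -486.
Nonzero ⇒ not coplanar.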